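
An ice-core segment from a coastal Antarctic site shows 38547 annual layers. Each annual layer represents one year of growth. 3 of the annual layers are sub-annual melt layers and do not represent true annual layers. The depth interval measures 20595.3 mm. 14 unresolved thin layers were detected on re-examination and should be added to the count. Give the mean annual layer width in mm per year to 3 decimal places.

0.534 mm per year

After corrections the count is 38547 − 3 + 14 = 38558 annual layers.
Mean rate = 20595.3 mm / 38558 years ≈ 0.534 mm per year.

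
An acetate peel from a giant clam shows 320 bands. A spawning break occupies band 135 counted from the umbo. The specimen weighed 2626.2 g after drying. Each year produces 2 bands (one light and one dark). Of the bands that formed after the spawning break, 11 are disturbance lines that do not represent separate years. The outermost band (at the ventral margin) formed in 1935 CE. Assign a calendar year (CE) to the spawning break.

320 − 135 = 185 bands lie beyond the spawning break toward the ventral margin.
Removing the 11 false bands leaves 185 − 11 = 174 true bands beyond the spawning break.
With 2 bands per year, 174 / 2 = 87 years.
The band at the ventral margin is 1935 CE, so the spawning break dates to 1935 − 87 = 1848 CE.

1848 CE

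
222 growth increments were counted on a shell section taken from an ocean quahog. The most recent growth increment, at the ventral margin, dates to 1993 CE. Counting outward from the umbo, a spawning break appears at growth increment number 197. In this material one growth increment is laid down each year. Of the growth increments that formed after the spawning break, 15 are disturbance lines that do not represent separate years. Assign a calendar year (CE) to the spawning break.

1983 CE

222 − 197 = 25 growth increments lie beyond the spawning break toward the ventral margin.
Excluding 15 false growth increments: 25 − 15 = 10.
Counting back 10 years from 1993 CE places the spawning break in 1993 − 10 = 1983 CE.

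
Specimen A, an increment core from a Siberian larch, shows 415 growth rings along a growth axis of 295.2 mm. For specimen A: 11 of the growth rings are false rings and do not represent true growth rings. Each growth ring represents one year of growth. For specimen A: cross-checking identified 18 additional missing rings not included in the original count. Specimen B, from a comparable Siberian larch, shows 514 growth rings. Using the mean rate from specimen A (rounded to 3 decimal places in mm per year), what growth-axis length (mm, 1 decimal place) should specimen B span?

359.8 mm

Specimen A: true growth ring count = 415 − 11 + 18 = 422.
A: Mean rate = 295.2 mm / 422 years ≈ 0.700 mm/yr.
For B, 0.700 mm/year × 514 years = 359.8 mm.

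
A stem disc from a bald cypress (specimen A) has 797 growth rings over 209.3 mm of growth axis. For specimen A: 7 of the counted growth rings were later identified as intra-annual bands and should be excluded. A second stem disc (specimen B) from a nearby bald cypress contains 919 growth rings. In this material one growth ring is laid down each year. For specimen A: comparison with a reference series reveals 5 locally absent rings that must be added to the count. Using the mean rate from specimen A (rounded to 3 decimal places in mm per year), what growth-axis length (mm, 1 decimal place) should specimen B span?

241.7 mm

Specimen A: true growth ring count = 797 − 7 + 5 = 795.
A: Extension rate ≈ 209.3 / 795 = 0.263 mm/yr.
B's length ≈ 0.263 × 919 = 241.7 mm.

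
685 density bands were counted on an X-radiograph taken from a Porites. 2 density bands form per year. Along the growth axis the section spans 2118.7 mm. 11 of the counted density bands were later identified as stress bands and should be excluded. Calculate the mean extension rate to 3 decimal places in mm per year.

6.287 mm per year

Correcting the raw count gives 685 − 11 = 674 true density bands.
With 2 density bands per year, 674 / 2 = 337 years.
Extension rate ≈ 2118.7 / 337 = 6.287 mm per year.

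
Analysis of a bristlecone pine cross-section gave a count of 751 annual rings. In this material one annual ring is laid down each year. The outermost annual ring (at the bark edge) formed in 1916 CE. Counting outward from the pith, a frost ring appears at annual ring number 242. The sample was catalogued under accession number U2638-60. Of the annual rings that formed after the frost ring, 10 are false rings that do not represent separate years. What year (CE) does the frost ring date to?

Between annual ring 242 and the bark edge there are 751 − 242 = 509 annual rings.
Excluding 10 false annual rings: 509 − 10 = 499.
Counting back 499 years from 1916 CE places the frost ring in 1916 − 499 = 1417 CE.

1417 CE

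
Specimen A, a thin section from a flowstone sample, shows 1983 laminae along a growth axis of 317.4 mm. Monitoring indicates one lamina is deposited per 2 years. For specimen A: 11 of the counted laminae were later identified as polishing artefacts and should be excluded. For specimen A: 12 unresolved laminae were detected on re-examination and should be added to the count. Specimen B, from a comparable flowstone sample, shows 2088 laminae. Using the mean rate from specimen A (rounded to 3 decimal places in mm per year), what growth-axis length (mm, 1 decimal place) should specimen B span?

334.1 mm

Specimen A: correcting the raw count gives 1983 − 11 + 12 = 1984 true laminae.
Specimen A: at 2 years per lamina, 1984 × 2 = 3968 years.
A: 317.4 mm over 3968 years gives 317.4 / 3968 ≈ 0.080 mm/year.
Specimen B: at 2 years per lamina, 2088 × 2 = 4176 years. For B, 0.080 mm/year × 4176 years = 334.1 mm.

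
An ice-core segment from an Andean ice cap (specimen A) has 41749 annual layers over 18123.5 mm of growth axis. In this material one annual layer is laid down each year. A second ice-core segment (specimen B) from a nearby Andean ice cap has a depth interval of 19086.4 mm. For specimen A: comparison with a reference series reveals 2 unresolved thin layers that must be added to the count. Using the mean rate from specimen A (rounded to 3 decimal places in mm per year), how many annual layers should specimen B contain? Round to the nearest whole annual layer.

Specimen A: after corrections the count is 41749 + 2 = 41751 annual layers.
A: Extension rate ≈ 18123.5 / 41751 = 0.434 mm/yr.
B spans 19086.4 / 0.434 = 43977.88 years ≈ 43978 annual layers.

43978 annual layers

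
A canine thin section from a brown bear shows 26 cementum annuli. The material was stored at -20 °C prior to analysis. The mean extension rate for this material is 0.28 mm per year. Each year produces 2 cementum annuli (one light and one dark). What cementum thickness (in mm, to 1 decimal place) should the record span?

26 cementum annuli at 2 per year is 26 / 2 = 13 years.
13 years at 0.28 mm/year gives 0.28 × 13 = 3.6 mm.

3.6 mm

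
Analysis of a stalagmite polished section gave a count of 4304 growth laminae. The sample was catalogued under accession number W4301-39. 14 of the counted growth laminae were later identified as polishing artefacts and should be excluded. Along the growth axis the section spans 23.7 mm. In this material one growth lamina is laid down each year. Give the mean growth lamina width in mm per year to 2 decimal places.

Adjusted count: 4304 − 14 = 4290 growth laminae.
Mean rate = 23.7 mm / 4290 years ≈ 0.01 mm per year.

0.01 mm per year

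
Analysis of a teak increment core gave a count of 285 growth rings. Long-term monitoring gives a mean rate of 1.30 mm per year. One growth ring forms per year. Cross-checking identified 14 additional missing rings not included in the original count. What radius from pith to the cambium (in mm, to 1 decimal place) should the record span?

388.7 mm

Adjusted count: 285 + 14 = 299 growth rings.
299 years at 1.30 mm/year gives 1.30 × 299 = 388.7 mm.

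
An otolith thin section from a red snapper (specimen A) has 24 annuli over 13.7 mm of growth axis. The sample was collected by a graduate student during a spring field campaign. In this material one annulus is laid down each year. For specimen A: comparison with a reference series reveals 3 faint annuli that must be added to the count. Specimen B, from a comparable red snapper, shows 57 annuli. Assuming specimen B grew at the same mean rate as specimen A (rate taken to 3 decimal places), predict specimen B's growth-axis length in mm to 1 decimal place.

28.9 mm

Specimen A: after corrections the count is 24 + 3 = 27 annuli.
A: Extension rate ≈ 13.7 / 27 = 0.507 mm/year.
For B, 0.507 mm/year × 57 years = 28.9 mm.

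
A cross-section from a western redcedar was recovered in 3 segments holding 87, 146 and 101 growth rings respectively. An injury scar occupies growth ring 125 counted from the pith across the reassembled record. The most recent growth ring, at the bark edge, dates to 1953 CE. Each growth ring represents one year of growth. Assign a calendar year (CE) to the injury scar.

1744 CE

Total growth rings = 87 + 146 + 101 = 334.
334 − 125 = 209 growth rings lie beyond the injury scar toward the bark edge.
Counting back 209 years from 1953 CE places the injury scar in 1953 − 209 = 1744 CE.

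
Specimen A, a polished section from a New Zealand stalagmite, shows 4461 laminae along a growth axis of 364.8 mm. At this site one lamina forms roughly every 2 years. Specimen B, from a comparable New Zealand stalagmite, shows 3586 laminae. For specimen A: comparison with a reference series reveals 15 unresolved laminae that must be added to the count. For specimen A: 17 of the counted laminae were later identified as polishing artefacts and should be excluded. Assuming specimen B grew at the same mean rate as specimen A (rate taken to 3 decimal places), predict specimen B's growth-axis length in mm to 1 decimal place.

Specimen A: after corrections the count is 4461 − 17 + 15 = 4459 laminae.
Specimen A: multiplying by 2 years per lamina: 4459 × 2 = 8918 years.
A: 364.8 mm over 8918 years gives 364.8 / 8918 ≈ 0.041 mm/year.
Specimen B: multiplying by 2 years per lamina: 3586 × 2 = 7172 years. Length of B = 0.041 × 7172 = 294.1 mm.

294.1 mm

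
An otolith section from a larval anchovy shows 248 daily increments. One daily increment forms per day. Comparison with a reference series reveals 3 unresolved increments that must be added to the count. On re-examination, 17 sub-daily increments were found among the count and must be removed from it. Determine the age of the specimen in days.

After corrections the count is 248 − 17 + 3 = 234 daily increments.
At one daily increment per day, that is 234 days.

234 days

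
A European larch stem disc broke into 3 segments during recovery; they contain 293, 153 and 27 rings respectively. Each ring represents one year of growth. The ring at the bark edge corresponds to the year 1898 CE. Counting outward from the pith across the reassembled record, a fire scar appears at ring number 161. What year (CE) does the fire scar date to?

Total rings = 293 + 153 + 27 = 473.
The fire scar sits at ring 161 from the pith, so 473 − 161 = 312 rings formed after it.
Counting back 312 years from 1898 CE places the fire scar in 1898 − 312 = 1586 CE.

1586 CE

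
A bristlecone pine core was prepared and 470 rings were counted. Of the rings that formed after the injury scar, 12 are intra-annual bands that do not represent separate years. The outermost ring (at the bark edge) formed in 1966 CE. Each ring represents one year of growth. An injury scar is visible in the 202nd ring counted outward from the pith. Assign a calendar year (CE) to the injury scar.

Between ring 202 and the bark edge there are 470 − 202 = 268 rings.
Removing the 12 false rings leaves 268 − 12 = 256 true rings beyond the injury scar.
1966 − 256 = 1710 CE.

1710 CE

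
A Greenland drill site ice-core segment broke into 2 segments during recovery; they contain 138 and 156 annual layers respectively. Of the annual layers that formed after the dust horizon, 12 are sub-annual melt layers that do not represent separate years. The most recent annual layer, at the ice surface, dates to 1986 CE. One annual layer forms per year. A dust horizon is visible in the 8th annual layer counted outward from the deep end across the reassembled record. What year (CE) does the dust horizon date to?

Total annual layers = 138 + 156 = 294.
The dust horizon sits at annual layer 8 from the deep end, so 294 − 8 = 286 annual layers formed after it.
Removing the 12 false annual layers leaves 286 − 12 = 274 true annual layers beyond the dust horizon.
Counting back 274 years from 1986 CE places the dust horizon in 1986 − 274 = 1712 CE.

1712 CE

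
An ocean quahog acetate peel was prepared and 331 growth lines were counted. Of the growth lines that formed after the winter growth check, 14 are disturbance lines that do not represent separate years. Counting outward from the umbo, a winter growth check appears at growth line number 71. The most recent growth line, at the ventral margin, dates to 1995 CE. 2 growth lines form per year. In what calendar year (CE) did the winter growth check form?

331 − 71 = 260 growth lines lie beyond the winter growth check toward the ventral margin.
260 − 14 false = 246 true growth lines after the winter growth check.
246 growth lines at 2 per year is 246 / 2 = 123 years.
The growth line at the ventral margin is 1995 CE, so the winter growth check dates to 1995 − 123 = 1872 CE.

1872 CE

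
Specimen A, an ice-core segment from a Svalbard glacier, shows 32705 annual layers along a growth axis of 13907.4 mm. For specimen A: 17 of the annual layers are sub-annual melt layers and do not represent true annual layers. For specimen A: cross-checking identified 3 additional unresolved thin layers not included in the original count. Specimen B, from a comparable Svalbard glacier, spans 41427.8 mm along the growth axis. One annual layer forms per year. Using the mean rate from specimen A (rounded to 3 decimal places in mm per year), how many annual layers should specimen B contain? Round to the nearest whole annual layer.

Specimen A: true annual layer count = 32705 − 17 + 3 = 32691.
A: Mean rate = 13907.4 mm / 32691 years ≈ 0.425 mm/year.
For B, 41427.8 / 0.425 = 97477.18 years ≈ 97477 annual layers.

97477 annual layers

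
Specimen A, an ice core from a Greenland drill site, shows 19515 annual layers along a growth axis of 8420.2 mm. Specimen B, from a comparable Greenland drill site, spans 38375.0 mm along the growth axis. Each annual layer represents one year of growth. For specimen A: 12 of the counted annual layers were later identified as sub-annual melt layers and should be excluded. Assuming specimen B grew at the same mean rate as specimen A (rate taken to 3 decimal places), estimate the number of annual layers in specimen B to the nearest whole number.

Specimen A: adjusted count: 19515 − 12 = 19503 annual layers.
A: Extension rate ≈ 8420.2 / 19503 = 0.432 mm per year.
For B, 38375.0 / 0.432 = 88831.02 years ≈ 88831 annual layers.

88831 annual layers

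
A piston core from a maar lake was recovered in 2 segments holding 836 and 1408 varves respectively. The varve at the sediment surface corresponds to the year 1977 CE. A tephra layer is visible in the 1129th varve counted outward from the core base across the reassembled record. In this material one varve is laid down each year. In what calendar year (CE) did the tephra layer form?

862 CE

Total varves = 836 + 1408 = 2244.
The tephra layer sits at varve 1129 from the core base, so 2244 − 1129 = 1115 varves formed after it.
The varve at the sediment surface is 1977 CE, so the tephra layer dates to 1977 − 1115 = 862 CE.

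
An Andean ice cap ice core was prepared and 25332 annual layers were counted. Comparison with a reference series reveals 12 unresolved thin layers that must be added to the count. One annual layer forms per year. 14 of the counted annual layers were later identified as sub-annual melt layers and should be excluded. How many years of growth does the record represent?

After corrections the count is 25332 − 14 + 12 = 25330 annual layers.
At one annual layer per year, that is 25330 years.

25330 yr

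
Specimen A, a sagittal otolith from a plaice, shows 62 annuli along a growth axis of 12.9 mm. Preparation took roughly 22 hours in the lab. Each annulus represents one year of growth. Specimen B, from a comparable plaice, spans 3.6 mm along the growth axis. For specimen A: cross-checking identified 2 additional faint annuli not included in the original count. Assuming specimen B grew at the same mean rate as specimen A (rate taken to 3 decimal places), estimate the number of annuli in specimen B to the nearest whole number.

18 annuli

Specimen A: after corrections the count is 62 + 2 = 64 annuli.
A: Mean rate = 12.9 mm / 64 years ≈ 0.202 mm per year.
For B, 3.6 / 0.202 = 17.82 years ≈ 18 annuli.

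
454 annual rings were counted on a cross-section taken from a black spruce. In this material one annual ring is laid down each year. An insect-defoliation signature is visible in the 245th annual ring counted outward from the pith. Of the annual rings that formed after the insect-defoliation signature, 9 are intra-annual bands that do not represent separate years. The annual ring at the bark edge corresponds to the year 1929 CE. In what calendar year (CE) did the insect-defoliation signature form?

454 − 245 = 209 annual rings lie beyond the insect-defoliation signature toward the bark edge.
Excluding 9 false annual rings: 209 − 9 = 200.
The annual ring at the bark edge is 1929 CE, so the insect-defoliation signature dates to 1929 − 200 = 1729 CE.

1729 CE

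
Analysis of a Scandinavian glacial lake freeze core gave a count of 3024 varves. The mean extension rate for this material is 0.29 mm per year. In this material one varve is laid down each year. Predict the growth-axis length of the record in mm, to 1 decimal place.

3024 years of growth are recorded.
Predicted length = 0.29 mm/year × 3024 years = 877.0 mm.

877.0 mm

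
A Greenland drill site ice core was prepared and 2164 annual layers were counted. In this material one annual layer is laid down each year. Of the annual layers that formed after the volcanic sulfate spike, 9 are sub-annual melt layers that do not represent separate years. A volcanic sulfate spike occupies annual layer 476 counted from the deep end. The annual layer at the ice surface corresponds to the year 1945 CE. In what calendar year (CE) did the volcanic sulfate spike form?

Between annual layer 476 and the ice surface there are 2164 − 476 = 1688 annual layers.
Excluding 9 false annual layers: 1688 − 9 = 1679.
Counting back 1679 years from 1945 CE places the volcanic sulfate spike in 1945 − 1679 = 266 CE.

266 CE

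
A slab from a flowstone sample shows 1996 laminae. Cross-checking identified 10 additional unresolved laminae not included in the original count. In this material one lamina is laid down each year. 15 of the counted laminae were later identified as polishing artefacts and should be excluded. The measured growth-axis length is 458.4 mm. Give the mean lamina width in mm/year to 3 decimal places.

After corrections the count is 1996 − 15 + 10 = 1991 laminae.
Extension rate ≈ 458.4 / 1991 = 0.230 mm/year.

0.230 mm/year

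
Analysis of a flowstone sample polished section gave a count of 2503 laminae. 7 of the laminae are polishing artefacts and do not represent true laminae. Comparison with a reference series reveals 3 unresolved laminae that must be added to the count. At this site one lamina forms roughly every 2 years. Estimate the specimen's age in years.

4998 yr

Correcting the raw count gives 2503 − 7 + 3 = 2499 true laminae.
At 2 years per lamina, 2499 × 2 = 4998 years.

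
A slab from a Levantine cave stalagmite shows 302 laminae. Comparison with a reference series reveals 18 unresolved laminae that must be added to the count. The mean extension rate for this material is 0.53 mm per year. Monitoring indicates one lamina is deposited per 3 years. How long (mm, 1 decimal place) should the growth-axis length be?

508.8 mm

After corrections the count is 302 + 18 = 320 laminae.
At 3 years per lamina, 320 × 3 = 960 years.
960 years at 0.53 mm/year gives 0.53 × 960 = 508.8 mm.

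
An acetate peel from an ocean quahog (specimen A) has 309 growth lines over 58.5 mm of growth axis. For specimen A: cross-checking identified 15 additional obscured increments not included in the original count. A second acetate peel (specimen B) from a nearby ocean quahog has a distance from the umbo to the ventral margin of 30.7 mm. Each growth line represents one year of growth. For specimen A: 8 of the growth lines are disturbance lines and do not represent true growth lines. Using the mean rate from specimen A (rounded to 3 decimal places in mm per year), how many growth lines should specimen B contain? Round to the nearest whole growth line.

Specimen A: correcting the raw count gives 309 − 8 + 15 = 316 true growth lines.
A: Extension rate ≈ 58.5 / 316 = 0.185 mm/yr.
For B, 30.7 / 0.185 = 165.95 years ≈ 166 growth lines.

166 growth lines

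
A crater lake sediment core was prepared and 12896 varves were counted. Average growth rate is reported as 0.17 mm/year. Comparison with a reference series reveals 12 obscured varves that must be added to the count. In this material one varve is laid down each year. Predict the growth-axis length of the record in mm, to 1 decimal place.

2194.4 mm

Correcting the raw count gives 12896 + 12 = 12908 true varves.
Length ≈ 0.17 × 12908 = 2194.4 mm.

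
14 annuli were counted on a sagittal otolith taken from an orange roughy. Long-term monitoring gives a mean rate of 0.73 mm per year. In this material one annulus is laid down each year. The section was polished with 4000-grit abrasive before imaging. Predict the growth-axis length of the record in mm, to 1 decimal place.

The record spans 14 years at 0.73 mm per year.
Predicted length = 0.73 mm/year × 14 years = 10.2 mm.

10.2 mm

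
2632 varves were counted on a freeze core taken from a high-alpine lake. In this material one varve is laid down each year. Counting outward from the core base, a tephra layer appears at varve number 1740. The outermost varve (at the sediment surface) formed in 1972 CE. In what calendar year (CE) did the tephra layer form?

2632 − 1740 = 892 varves lie beyond the tephra layer toward the sediment surface.
Counting back 892 years from 1972 CE places the tephra layer in 1972 − 892 = 1080 CE.

1080 CE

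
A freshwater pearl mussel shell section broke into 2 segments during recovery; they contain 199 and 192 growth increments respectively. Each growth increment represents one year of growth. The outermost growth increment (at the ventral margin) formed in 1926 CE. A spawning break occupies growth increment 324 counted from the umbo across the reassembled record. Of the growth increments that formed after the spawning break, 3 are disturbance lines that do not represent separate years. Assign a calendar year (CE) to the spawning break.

Total growth increments = 199 + 192 = 391.
391 − 324 = 67 growth increments lie beyond the spawning break toward the ventral margin.
Excluding 3 false growth increments: 67 − 3 = 64.
The growth increment at the ventral margin is 1926 CE, so the spawning break dates to 1926 − 64 = 1862 CE.

1862 CE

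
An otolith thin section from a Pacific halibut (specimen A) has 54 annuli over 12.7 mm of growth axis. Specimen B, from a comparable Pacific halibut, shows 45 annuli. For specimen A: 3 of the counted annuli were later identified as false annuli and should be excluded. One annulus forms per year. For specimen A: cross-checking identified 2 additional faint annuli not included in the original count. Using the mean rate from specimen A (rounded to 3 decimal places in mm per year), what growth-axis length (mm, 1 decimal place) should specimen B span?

10.8 mm

Specimen A: true annulus count = 54 − 3 + 2 = 53.
A: Mean rate = 12.7 mm / 53 years ≈ 0.240 mm/year.
Length of B = 0.240 × 45 = 10.8 mm.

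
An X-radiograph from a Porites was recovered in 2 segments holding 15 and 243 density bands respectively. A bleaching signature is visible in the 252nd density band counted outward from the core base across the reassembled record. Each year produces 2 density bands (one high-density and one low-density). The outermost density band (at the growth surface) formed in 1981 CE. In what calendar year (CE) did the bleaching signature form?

1978 CE

Total density bands = 15 + 243 = 258.
Between density band 252 and the growth surface there are 258 − 252 = 6 density bands.
6 density bands at 2 per year is 6 / 2 = 3 years.
Counting back 3 years from 1981 CE places the bleaching signature in 1981 − 3 = 1978 CE.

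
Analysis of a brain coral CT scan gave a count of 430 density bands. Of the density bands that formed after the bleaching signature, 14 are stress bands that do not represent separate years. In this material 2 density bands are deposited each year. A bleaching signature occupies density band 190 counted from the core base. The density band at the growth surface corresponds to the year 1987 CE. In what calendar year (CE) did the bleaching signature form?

430 − 190 = 240 density bands lie beyond the bleaching signature toward the growth surface.
240 − 14 false = 226 true density bands after the bleaching signature.
226 density bands at 2 per year is 226 / 2 = 113 years.
The density band at the growth surface is 1987 CE, so the bleaching signature dates to 1987 − 113 = 1874 CE.

1874 CE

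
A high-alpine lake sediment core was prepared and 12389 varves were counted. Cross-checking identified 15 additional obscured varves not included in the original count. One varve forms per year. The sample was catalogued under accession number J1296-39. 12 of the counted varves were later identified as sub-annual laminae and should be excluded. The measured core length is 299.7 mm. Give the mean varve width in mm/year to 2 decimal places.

Correcting the raw count gives 12389 − 12 + 15 = 12392 true varves.
299.7 mm over 12392 years gives 299.7 / 12392 ≈ 0.02 mm/year.

0.02 mm/year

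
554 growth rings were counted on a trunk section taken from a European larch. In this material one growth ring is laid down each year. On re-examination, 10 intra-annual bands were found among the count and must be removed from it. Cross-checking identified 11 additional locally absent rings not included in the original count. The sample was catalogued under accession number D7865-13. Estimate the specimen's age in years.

True growth ring count = 554 − 10 + 11 = 555.
One growth ring per year makes the duration 555 years.

555 years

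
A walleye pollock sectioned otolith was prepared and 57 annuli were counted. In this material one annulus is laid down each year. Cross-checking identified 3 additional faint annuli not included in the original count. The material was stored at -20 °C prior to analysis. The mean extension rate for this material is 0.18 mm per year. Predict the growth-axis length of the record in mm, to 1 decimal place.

10.8 mm

Correcting the raw count gives 57 + 3 = 60 true annuli.
Length ≈ 0.18 × 60 = 10.8 mm.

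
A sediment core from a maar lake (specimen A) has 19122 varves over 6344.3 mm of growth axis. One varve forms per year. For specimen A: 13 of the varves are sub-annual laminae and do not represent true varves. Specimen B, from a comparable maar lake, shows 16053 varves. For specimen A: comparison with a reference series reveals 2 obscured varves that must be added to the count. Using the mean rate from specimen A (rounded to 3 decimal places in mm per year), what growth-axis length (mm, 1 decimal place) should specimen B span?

5329.6 mm

Specimen A: adjusted count: 19122 − 13 + 2 = 19111 varves.
A: 6344.3 mm over 19111 years gives 6344.3 / 19111 ≈ 0.332 mm/year.
Length of B = 0.332 × 16053 = 5329.6 mm.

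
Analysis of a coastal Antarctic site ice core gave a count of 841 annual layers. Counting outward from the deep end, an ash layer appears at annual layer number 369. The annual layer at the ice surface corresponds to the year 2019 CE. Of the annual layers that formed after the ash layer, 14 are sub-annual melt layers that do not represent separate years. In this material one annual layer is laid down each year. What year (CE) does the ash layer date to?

1561 CE

841 − 369 = 472 annual layers lie beyond the ash layer toward the ice surface.
Removing the 14 false annual layers leaves 472 − 14 = 458 true annual layers beyond the ash layer.
Counting back 458 years from 2019 CE places the ash layer in 2019 − 458 = 1561 CE.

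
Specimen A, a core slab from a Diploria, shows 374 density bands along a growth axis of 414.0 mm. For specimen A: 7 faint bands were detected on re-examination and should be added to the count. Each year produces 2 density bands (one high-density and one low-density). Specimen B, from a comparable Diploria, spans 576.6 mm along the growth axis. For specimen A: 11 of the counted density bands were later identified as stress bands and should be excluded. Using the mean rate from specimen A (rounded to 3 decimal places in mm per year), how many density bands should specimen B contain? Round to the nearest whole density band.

Specimen A: true density band count = 374 − 11 + 7 = 370.
Specimen A: 370 density bands at 2 per year is 370 / 2 = 185 years.
A: Extension rate ≈ 414.0 / 185 = 2.238 mm/year.
B spans 576.6 / 2.238 = 257.64 years; at 2 density bands per year that is 257.64 × 2 ≈ 515 density bands.

515 density bands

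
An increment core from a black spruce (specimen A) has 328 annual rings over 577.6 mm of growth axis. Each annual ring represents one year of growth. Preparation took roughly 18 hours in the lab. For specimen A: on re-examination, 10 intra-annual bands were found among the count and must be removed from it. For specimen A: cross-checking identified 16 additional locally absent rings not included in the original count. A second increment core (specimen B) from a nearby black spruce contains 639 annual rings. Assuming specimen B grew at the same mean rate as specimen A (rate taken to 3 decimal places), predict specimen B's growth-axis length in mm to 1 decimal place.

1104.8 mm

Specimen A: after corrections the count is 328 − 10 + 16 = 334 annual rings.
A: Mean rate = 577.6 mm / 334 years ≈ 1.729 mm per year.
B's length ≈ 1.729 × 639 = 1104.8 mm.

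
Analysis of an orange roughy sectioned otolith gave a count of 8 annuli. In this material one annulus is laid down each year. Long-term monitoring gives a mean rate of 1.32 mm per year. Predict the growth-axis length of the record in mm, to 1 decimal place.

8 years of growth are recorded.
8 years at 1.32 mm/year gives 1.32 × 8 = 10.6 mm.

10.6 mm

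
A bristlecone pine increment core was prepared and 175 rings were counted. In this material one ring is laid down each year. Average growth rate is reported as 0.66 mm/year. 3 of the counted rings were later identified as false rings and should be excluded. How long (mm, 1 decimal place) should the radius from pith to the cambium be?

113.5 mm

True ring count = 175 − 3 = 172.
172 years at 0.66 mm/year gives 0.66 × 172 = 113.5 mm.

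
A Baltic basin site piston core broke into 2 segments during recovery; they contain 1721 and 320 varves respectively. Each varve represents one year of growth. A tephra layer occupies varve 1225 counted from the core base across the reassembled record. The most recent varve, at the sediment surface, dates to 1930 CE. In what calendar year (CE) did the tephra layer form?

1114 CE

Total varves = 1721 + 320 = 2041.
2041 − 1225 = 816 varves lie beyond the tephra layer toward the sediment surface.
Counting back 816 years from 1930 CE places the tephra layer in 1930 − 816 = 1114 CE.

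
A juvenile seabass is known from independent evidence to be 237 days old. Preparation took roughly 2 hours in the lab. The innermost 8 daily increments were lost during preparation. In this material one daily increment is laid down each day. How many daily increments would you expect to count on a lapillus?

At one daily increment per day, 237 days correspond to 237 daily increments.
Less the 8 uncaptured daily increments: 237 − 8 = 229.

229 daily increments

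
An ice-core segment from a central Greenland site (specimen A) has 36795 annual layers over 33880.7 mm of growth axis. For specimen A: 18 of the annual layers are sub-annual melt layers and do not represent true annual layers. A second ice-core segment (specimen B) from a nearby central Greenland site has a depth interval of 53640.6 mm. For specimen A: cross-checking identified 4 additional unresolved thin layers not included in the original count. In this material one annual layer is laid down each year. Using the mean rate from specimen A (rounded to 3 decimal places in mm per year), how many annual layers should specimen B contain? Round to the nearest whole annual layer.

Specimen A: correcting the raw count gives 36795 − 18 + 4 = 36781 true annual layers.
A: Extension rate ≈ 33880.7 / 36781 = 0.921 mm per year.
For B, 53640.6 / 0.921 = 58241.69 years ≈ 58242 annual layers.

58242 annual layers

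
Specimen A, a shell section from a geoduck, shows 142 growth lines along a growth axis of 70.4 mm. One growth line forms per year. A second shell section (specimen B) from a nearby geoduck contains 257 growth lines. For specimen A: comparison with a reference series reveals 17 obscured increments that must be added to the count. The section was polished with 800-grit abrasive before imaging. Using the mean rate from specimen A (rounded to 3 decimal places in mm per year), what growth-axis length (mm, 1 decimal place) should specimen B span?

Specimen A: after corrections the count is 142 + 17 = 159 growth lines.
A: 70.4 mm over 159 years gives 70.4 / 159 ≈ 0.443 mm per year.
B's length ≈ 0.443 × 257 = 113.9 mm.

113.9 mm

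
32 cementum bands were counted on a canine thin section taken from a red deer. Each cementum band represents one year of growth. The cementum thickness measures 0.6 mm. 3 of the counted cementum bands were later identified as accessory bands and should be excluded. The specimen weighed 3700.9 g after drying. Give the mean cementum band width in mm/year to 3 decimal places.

0.021 mm/year

After corrections the count is 32 − 3 = 29 cementum bands.
0.6 mm over 29 years gives 0.6 / 29 ≈ 0.021 mm/year.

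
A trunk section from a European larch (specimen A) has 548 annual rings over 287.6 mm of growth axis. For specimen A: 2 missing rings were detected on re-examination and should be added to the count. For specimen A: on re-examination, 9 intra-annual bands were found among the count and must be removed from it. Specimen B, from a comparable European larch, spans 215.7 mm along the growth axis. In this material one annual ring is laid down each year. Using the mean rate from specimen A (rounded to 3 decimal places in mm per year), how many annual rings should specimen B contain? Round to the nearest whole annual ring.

Specimen A: adjusted count: 548 − 9 + 2 = 541 annual rings.
A: Extension rate ≈ 287.6 / 541 = 0.532 mm/yr.
For B, 215.7 / 0.532 = 405.45 years ≈ 405 annual rings.

405 annual rings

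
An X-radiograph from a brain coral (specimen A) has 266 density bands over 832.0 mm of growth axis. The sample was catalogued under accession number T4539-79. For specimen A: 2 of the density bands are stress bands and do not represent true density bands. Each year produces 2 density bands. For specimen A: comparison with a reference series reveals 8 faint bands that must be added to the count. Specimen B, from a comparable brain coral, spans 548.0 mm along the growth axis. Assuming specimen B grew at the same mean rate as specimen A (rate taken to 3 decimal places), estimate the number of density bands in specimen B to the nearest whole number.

Specimen A: correcting the raw count gives 266 − 2 + 8 = 272 true density bands.
Specimen A: with 2 density bands per year, 272 / 2 = 136 years.
A: 832.0 mm over 136 years gives 832.0 / 136 ≈ 6.118 mm/year.
For B, 548.0 / 6.118 = 89.57 years; at 2 density bands per year that is 89.57 × 2 ≈ 179 density bands.

179 density bands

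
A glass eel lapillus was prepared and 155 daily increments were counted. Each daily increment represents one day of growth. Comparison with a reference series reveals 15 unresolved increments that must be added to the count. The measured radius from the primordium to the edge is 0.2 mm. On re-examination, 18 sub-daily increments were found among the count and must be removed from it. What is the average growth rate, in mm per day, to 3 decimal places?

0.001 mm per day

Correcting the raw count gives 155 − 18 + 15 = 152 true daily increments.
0.2 mm over 152 days gives 0.2 / 152 ≈ 0.001 mm per day.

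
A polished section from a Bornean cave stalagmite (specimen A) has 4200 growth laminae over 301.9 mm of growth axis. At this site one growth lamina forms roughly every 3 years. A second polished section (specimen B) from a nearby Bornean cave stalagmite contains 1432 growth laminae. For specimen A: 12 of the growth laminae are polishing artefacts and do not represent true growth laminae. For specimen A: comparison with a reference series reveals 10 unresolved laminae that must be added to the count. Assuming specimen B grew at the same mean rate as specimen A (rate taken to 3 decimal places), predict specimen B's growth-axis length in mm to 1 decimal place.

103.1 mm

Specimen A: after corrections the count is 4200 − 12 + 10 = 4198 growth laminae.
Specimen A: 4198 growth laminae at 3 years each span 4198 × 3 = 12594 years.
A: Extension rate ≈ 301.9 / 12594 = 0.024 mm/yr.
Specimen B: 1432 growth laminae at 3 years each span 1432 × 3 = 4296 years. B's length ≈ 0.024 × 4296 = 103.1 mm.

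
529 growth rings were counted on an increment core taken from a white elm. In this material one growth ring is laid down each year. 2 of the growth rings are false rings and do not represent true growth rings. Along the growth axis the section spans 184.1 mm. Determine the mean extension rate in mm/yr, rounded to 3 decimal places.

0.349 mm/yr

Correcting the raw count gives 529 − 2 = 527 true growth rings.
Extension rate ≈ 184.1 / 527 = 0.349 mm/yr.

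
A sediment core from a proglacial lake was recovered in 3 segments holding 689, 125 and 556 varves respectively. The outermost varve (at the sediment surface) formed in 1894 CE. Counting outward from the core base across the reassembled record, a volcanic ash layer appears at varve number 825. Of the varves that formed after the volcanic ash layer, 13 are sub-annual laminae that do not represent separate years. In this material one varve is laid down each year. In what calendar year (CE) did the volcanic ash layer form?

Total varves = 689 + 125 + 556 = 1370.
Between varve 825 and the sediment surface there are 1370 − 825 = 545 varves.
Removing the 13 false varves leaves 545 − 13 = 532 true varves beyond the volcanic ash layer.
1894 − 532 = 1362 CE.

1362 CE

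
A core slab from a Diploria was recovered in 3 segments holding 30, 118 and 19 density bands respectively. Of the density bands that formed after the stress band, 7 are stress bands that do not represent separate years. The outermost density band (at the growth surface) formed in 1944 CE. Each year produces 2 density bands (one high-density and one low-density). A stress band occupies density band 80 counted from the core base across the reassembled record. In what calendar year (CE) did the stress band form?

Total density bands = 30 + 118 + 19 = 167.
Between density band 80 and the growth surface there are 167 − 80 = 87 density bands.
Excluding 7 false density bands: 87 − 7 = 80.
With 2 density bands per year, 80 / 2 = 40 years.
Counting back 40 years from 1944 CE places the stress band in 1944 − 40 = 1904 CE.

1904 CE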